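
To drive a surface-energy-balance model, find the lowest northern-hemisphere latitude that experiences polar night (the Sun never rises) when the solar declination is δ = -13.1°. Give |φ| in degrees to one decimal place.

Polar night requires cos H₀ = −tan φ tan δ ≥ 1, i.e. tan φ tan δ ≤ −1.
The boundary is |tan φ| · |tan δ| = 1, so |φ| = 90° − |δ| = 90° − 13.1° = 76.9° in the northern hemisphere.

|φ| = 76.9°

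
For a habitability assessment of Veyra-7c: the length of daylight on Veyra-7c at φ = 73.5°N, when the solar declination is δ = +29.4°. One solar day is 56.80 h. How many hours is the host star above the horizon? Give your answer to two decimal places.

56.80 h

Sunrise equation: cos H₀ = −tan φ · tan δ = -1.9022 ≤ −1, so the host star never sets (polar day) and H₀ = π.
Daylight = 2H₀/(2π) × 56.80 h = (3.1416/π) × 56.80 = 56.80 h.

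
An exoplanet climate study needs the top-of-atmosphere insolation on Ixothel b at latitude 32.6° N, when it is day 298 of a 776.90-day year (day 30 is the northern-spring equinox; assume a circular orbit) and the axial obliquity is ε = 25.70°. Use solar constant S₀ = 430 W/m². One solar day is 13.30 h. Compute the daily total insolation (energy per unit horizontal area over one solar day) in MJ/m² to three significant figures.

7.30 MJ/m²

Solar longitude: λ_s = 360° × (298 − 30)/776.90 = 124.186°.
sin δ = sin 25.70° × sin 124.186° = 0.35873, so δ = +21.022°.
cos H₀ = −tan(+32.6°) tan(+21.022°) = -0.2458, H₀ = 1.8191 rad.
Bracket: H₀ sin φ sin δ + cos φ cos δ sin H₀ = 1.8191×0.53877×0.35873 + 0.84245×0.93344×0.96933 = 0.351583 + 0.762258 = 1.113841.
Q̄ = (S₀/π) × [bracket] = (430/π) × 1.113841 = 152.46 W/m².
Daily total = Q̄ × 13.30 h × 3600 s/h = 152.46 × 13.30 × 3600 / 10⁶ = 7.300 MJ/m².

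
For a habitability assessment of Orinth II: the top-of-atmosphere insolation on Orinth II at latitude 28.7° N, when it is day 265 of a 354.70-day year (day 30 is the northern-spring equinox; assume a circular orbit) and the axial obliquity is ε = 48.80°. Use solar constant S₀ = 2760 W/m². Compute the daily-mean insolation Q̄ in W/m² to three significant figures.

Q̄ ≈ 229 W/m²

Solar longitude: λ_s = 360° × (265 − 30)/354.70 = 238.511°.
sin δ = sin 48.80° × sin 238.511° = -0.64162, so δ = -39.913°.
cos H₀ = −tan(+28.7°) tan(-39.913°) = 0.4580, H₀ = 1.0951 rad.
Bracket: H₀ sin φ sin δ + cos φ cos δ sin H₀ = 1.0951×0.48022×-0.64162 + 0.87715×0.76702×0.88897 = -0.337421 + 0.598092 = 0.260671.
Q̄ = (S₀/π) × [bracket] = (2760/π) × 0.260671 = 229.0 W/m².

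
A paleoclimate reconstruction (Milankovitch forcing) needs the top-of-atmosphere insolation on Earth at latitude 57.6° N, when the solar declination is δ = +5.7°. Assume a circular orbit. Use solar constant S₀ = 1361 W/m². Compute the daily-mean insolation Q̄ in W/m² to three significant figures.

cos H₀ = −tan(+57.6°) tan(+5.700°) = -0.1573, H₀ = 1.7287 rad.
Bracket: H₀ sin φ sin δ + cos φ cos δ sin H₀ = 1.7287×0.84433×0.09932 + 0.53583×0.99506×0.98755 = 0.144967 + 0.526545 = 0.671512.
Q̄ = (S₀/π) × [bracket] = (1361/π) × 0.671512 = 290.9 W/m².

Q̄ ≈ 291 W/m²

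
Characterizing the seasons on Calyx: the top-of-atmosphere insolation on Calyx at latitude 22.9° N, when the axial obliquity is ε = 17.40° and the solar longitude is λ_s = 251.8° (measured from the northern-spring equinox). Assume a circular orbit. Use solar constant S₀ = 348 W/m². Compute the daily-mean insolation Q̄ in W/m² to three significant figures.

Q̄ ≈ 79.4 W/m²

Solar declination: sin δ = sin ε · sin λ_s = sin 17.40° × sin 251.8° = -0.28408, so δ = -16.504°.
cos H₀ = −tan(+22.9°) tan(-16.504°) = 0.1252, H₀ = 1.4453 rad.
Bracket: H₀ sin φ sin δ + cos φ cos δ sin H₀ = 1.4453×0.38912×-0.28408 + 0.92119×0.95880×0.99214 = -0.159765 + 0.876295 = 0.716530.
Q̄ = (S₀/π) × [bracket] = (348/π) × 0.716530 = 79.37 W/m².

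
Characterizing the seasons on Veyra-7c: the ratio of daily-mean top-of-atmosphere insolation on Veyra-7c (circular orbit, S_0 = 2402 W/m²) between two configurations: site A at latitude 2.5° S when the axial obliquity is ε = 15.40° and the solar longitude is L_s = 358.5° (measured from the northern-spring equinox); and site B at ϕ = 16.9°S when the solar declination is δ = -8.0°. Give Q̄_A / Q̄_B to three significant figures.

— Configuration A (ϕ=-2.5°):
Solar declination: sin δ = sin ε · sin L_s = sin 15.40° × sin 358.5° = -0.00695, so δ = -0.398°.
cos h₀ = −tan(-2.5°) tan(-0.398°) = -0.0003, h₀ = 1.5711 rad.
Bracket: h₀ sin ϕ sin δ + cos ϕ cos δ sin h₀ = 1.5711×-0.04362×-0.00695 + 0.99905×0.99998×1.00000 = 0.000476 + 0.999030 = 0.999506.
Q̄ = (S_0/π) × [bracket] = (2402/π) × 0.999506 = 764.20 W/m².
— Configuration B (ϕ=-16.9°):
cos h₀ = −tan(-16.9°) tan(-8.000°) = -0.0427, h₀ = 1.6135 rad.
Bracket: h₀ sin ϕ sin δ + cos ϕ cos δ sin h₀ = 1.6135×-0.29070×-0.13917 + 0.95681×0.99027×0.99909 = 0.065277 + 0.946638 = 1.011915.
Q̄ = (S_0/π) × [bracket] = (2402/π) × 1.011915 = 773.69 W/m².
Ratio Q̄_A / Q̄_B = 764.20 / 773.69 = 0.9877.

Q̄_A / Q̄_B ≈ 0.988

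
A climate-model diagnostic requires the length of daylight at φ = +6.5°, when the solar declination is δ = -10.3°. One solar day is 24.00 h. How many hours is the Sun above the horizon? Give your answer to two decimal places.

11.84 h

cos H₀ = −tan φ · tan δ = −tan(+6.5°) × tan(-10.300°) = 0.0207, so H₀ = 1.5501 rad = 88.81°.
Daylight = 2H₀/(2π) × 24.00 h = (1.5501/π) × 24.00 = 11.84 h.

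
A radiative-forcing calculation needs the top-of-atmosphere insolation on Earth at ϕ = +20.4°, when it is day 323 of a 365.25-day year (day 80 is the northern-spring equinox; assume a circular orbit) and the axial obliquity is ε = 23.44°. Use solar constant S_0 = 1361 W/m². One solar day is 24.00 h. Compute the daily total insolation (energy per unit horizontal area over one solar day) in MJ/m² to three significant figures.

26.2 MJ/m²

Solar longitude: L_s = 360° × (323 − 80)/365.25 = 239.507°.
sin δ = sin 23.44° × sin 239.507° = -0.34277, so δ = -20.046°.
cos h₀ = −tan(+20.4°) tan(-20.046°) = 0.1357, h₀ = 1.4347 rad.
Bracket: h₀ sin ϕ sin δ + cos ϕ cos δ sin h₀ = 1.4347×0.34857×-0.34277 + 0.93728×0.93942×0.99075 = -0.171417 + 0.872355 = 0.700938.
Q̄ = (S_0/π) × [bracket] = (1361/π) × 0.700938 = 303.66 W/m².
Daily total = Q̄ × 24.00 h × 3600 s/h = 303.66 × 24.00 × 3600 / 10⁶ = 26.24 MJ/m².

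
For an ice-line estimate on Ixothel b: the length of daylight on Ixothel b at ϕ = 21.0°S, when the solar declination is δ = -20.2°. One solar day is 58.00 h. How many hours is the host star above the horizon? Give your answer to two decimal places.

cos h₀ = −tan ϕ · tan δ = −tan(-21.0°) × tan(-20.200°) = -0.1412, so h₀ = 1.7125 rad = 98.12°.
Daylight = 2h₀/(2π) × 58.00 h = (1.7125/π) × 58.00 = 31.62 h.

31.62 h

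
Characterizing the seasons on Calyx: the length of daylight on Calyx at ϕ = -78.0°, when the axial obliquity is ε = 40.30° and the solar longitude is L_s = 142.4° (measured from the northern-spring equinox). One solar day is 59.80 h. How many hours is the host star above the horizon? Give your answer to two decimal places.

0.00 h

Solar declination: sin δ = sin ε · sin L_s = sin 40.30° × sin 142.4° = 0.39464, so δ = +23.243°.
cos h₀ = −tan ϕ · tan δ = 2.0206 ≥ 1, so the host star never rises (polar night) and h₀ = 0.
Daylight = 2h₀/(2π) × 59.80 h = (0.0000/π) × 59.80 = 0.00 h.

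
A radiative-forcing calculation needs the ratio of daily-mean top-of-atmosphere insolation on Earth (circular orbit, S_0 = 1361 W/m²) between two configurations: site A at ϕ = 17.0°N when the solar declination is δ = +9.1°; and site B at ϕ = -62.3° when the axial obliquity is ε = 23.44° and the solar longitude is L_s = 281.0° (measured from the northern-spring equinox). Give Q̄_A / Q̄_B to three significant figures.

Q̄_A / Q̄_B ≈ 0.909

— Configuration A (ϕ=+17.0°):
cos h₀ = −tan(+17.0°) tan(+9.100°) = -0.0490, h₀ = 1.6198 rad.
Bracket: h₀ sin ϕ sin δ + cos ϕ cos δ sin h₀ = 1.6198×0.29237×0.15816 + 0.95630×0.98741×0.99880 = 0.074902 + 0.943127 = 1.018029.
Q̄ = (S_0/π) × [bracket] = (1361/π) × 1.018029 = 441.03 W/m².
— Configuration B (ϕ=-62.3°):
Solar declination: sin δ = sin ε · sin L_s = sin 23.44° × sin 281.0° = -0.39048, so δ = -22.984°.
cos h₀ = −tan(-62.3°) tan(-22.984°) = -0.8079, h₀ = 2.5114 rad.
Bracket: h₀ sin ϕ sin δ + cos ϕ cos δ sin h₀ = 2.5114×-0.88539×-0.39048 + 0.46484×0.92061×0.58933 = 0.868259 + 0.252196 = 1.120455.
Q̄ = (S_0/π) × [bracket] = (1361/π) × 1.120455 = 485.40 W/m².
Ratio Q̄_A / Q̄_B = 441.03 / 485.40 = 0.9086.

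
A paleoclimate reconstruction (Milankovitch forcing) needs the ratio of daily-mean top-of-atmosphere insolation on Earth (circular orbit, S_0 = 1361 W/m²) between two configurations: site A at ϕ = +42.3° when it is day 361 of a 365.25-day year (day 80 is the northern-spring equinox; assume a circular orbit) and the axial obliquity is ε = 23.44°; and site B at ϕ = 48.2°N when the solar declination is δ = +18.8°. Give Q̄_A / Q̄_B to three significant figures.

— Configuration A (ϕ=+42.3°):
Solar longitude: L_s = 360° × (361 − 80)/365.25 = 276.961°.
sin δ = sin 23.44° × sin 276.961° = -0.39486, so δ = -23.257°.
cos h₀ = −tan(+42.3°) tan(-23.257°) = 0.3911, h₀ = 1.1690 rad.
Bracket: h₀ sin ϕ sin δ + cos ϕ cos δ sin h₀ = 1.1690×0.67301×-0.39486 + 0.73963×0.91874×0.92036 = -0.310656 + 0.625410 = 0.314754.
Q̄ = (S_0/π) × [bracket] = (1361/π) × 0.314754 = 136.36 W/m².
— Configuration B (ϕ=+48.2°):
cos h₀ = −tan(+48.2°) tan(+18.800°) = -0.3807, h₀ = 1.9614 rad.
Bracket: h₀ sin ϕ sin δ + cos ϕ cos δ sin h₀ = 1.9614×0.74548×0.32227 + 0.66653×0.94665×0.92468 = 0.471218 + 0.583446 = 1.054664.
Q̄ = (S_0/π) × [bracket] = (1361/π) × 1.054664 = 456.90 W/m².
Ratio Q̄_A / Q̄_B = 136.36 / 456.90 = 0.2984.

Q̄_A / Q̄_B ≈ 0.298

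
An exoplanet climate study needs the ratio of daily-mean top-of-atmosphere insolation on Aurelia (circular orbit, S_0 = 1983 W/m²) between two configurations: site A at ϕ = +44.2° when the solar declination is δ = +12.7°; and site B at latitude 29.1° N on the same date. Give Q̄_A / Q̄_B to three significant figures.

Q̄_A / Q̄_B ≈ 0.932

— Configuration A (ϕ=+44.2°):
cos h₀ = −tan(+44.2°) tan(+12.700°) = -0.2192, h₀ = 1.7917 rad.
Bracket: h₀ sin ϕ sin δ + cos ϕ cos δ sin h₀ = 1.7917×0.69717×0.21985 + 0.71691×0.97553×0.97569 = 0.274619 + 0.682366 = 0.956985.
Q̄ = (S_0/π) × [bracket] = (1983/π) × 0.956985 = 604.06 W/m².
— Configuration B (ϕ=+29.1°):
cos h₀ = −tan(+29.1°) tan(+12.700°) = -0.1254, h₀ = 1.6966 rad.
Bracket: h₀ sin ϕ sin δ + cos ϕ cos δ sin h₀ = 1.6966×0.48634×0.21985 + 0.87377×0.97553×0.99210 = 0.181404 + 0.845655 = 1.027059.
Q̄ = (S_0/π) × [bracket] = (1983/π) × 1.027059 = 648.29 W/m².
Ratio Q̄_A / Q̄_B = 604.06 / 648.29 = 0.9318.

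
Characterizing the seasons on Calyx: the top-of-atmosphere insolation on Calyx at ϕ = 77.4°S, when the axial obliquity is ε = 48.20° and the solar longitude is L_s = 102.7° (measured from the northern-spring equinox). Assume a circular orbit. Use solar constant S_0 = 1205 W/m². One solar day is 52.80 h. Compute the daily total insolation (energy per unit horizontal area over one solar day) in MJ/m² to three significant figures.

Solar declination: sin δ = sin ε · sin L_s = sin 48.20° × sin 102.7° = 0.72724, so δ = +46.655°.
cos h₀ = −tan(-77.4°) tan(+46.655°) = 4.7400 ≥ 1 ⇒ polar night, h₀ = 0 and Q̄ = 0.
Daily total = Q̄ × 52.80 h × 3600 s/h = 0.00 MJ/m².

0.00 MJ/m²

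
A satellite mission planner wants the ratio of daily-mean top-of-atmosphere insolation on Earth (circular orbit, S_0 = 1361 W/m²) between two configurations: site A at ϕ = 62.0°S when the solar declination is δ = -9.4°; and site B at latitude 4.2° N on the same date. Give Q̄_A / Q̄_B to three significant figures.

— Configuration A (ϕ=-62.0°):
cos h₀ = −tan(-62.0°) tan(-9.400°) = -0.3114, h₀ = 1.8874 rad.
Bracket: h₀ sin ϕ sin δ + cos ϕ cos δ sin h₀ = 1.8874×-0.88295×-0.16333 + 0.46947×0.98657×0.95029 = 0.272186 + 0.440141 = 0.712327.
Q̄ = (S_0/π) × [bracket] = (1361/π) × 0.712327 = 308.59 W/m².
— Configuration B (ϕ=+4.2°):
cos h₀ = −tan(+4.2°) tan(-9.400°) = 0.0122, h₀ = 1.5586 rad.
Bracket: h₀ sin ϕ sin δ + cos ϕ cos δ sin h₀ = 1.5586×0.07324×-0.16333 + 0.99731×0.98657×0.99993 = -0.018644 + 0.983847 = 0.965203.
Q̄ = (S_0/π) × [bracket] = (1361/π) × 0.965203 = 418.15 W/m².
Ratio Q̄_A / Q̄_B = 308.59 / 418.15 = 0.7380.

Q̄_A / Q̄_B ≈ 0.738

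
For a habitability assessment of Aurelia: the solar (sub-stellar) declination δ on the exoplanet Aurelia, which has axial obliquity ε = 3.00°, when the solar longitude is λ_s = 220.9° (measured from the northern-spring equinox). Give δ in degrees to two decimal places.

δ = -1.96°

sin δ = sin ε · sin λ_s = sin 3.00° × sin 220.9° = -0.034266.
δ = arcsin(-0.034266) = -1.96°.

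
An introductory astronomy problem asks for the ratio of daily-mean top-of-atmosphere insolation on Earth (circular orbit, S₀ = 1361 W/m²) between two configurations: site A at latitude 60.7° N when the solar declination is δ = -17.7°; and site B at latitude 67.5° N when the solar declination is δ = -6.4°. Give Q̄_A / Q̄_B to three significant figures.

Q̄_A / Q̄_B ≈ 0.548

— Configuration A (φ=+60.7°):
cos H₀ = −tan(+60.7°) tan(-17.700°) = 0.5687, H₀ = 0.9659 rad.
Bracket: H₀ sin φ sin δ + cos φ cos δ sin H₀ = 0.9659×0.87207×-0.30403 + 0.48938×0.95266×0.82254 = -0.256094 + 0.383479 = 0.127385.
Q̄ = (S₀/π) × [bracket] = (1361/π) × 0.127385 = 55.186 W/m².
— Configuration B (φ=+67.5°):
cos H₀ = −tan(+67.5°) tan(-6.400°) = 0.2708, H₀ = 1.2966 rad.
Bracket: H₀ sin φ sin δ + cos φ cos δ sin H₀ = 1.2966×0.92388×-0.11147 + 0.38268×0.99377×0.96264 = -0.133530 + 0.366088 = 0.232558.
Q̄ = (S₀/π) × [bracket] = (1361/π) × 0.232558 = 100.75 W/m².
Ratio Q̄_A / Q̄_B = 55.186 / 100.75 = 0.5478.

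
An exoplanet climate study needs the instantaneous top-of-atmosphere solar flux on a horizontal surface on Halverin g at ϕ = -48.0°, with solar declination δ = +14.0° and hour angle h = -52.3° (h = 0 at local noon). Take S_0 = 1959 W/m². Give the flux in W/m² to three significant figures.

426 W/m²

cos θ_z = sin ϕ sin δ + cos ϕ cos δ cos h = -0.179783 + 0.397037 = 0.217254.
Flux = S_0 · cos θ_z = 1959 × 0.217254 = 425.6 W/m².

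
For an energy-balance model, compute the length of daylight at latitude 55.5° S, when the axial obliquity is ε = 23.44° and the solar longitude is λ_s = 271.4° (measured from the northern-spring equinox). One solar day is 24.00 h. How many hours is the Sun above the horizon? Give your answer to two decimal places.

Solar declination: sin δ = sin ε · sin λ_s = sin 23.44° × sin 271.4° = -0.39767, so δ = -23.433°.
cos H₀ = −tan φ · tan δ = −tan(-55.5°) × tan(-23.433°) = -0.6306, so H₀ = 2.2531 rad = 129.10°.
Daylight = 2H₀/(2π) × 24.00 h = (2.2531/π) × 24.00 = 17.21 h.

17.21 h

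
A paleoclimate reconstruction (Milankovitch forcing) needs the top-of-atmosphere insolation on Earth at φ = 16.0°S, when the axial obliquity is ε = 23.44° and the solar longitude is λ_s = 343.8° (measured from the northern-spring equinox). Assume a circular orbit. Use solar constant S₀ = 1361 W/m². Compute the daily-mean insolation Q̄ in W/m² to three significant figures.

Q̄ ≈ 435 W/m²

Solar declination: sin δ = sin ε · sin λ_s = sin 23.44° × sin 343.8° = -0.11098, so δ = -6.372°.
cos H₀ = −tan(-16.0°) tan(-6.372°) = -0.0320, H₀ = 1.6028 rad.
Bracket: H₀ sin φ sin δ + cos φ cos δ sin H₀ = 1.6028×-0.27564×-0.11098 + 0.96126×0.99382×0.99949 = 0.049030 + 0.954832 = 1.003862.
Q̄ = (S₀/π) × [bracket] = (1361/π) × 1.003862 = 434.9 W/m².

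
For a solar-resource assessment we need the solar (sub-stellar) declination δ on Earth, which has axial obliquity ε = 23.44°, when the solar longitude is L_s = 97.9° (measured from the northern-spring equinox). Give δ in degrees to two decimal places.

δ = +23.20°

sin δ = sin ε · sin L_s = sin 23.44° × sin 97.9° = 0.394013.
δ = arcsin(0.394013) = +23.20°.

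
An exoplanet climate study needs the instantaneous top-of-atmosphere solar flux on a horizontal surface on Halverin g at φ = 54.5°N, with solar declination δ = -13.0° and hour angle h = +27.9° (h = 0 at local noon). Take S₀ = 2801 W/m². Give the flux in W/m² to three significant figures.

cos θ_z = sin φ sin δ + cos φ cos δ cos h = -0.183136 + 0.500052 = 0.316916.
Flux = S₀ · cos θ_z = 2801 × 0.316916 = 887.7 W/m².

888 W/m²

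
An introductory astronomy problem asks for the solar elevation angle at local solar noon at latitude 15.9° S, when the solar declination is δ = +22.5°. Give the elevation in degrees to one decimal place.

At local noon the hour angle is zero, so the zenith angle equals |φ − δ| = |-15.9° − (+22.500°)| = 38.400°.
Elevation = 90° − 38.400° = 51.6°.

51.6°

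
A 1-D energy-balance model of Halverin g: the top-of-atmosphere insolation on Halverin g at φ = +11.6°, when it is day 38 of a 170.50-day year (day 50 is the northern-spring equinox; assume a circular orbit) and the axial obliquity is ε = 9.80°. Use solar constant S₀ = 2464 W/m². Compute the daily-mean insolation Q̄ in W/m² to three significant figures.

Q̄ ≈ 748 W/m²

Solar longitude: λ_s = 360° × (38 − 50)/170.50 = -25.337°, i.e. -25.337° + 360° = 334.663°.
sin δ = sin 9.80° × sin 334.663° = -0.07284, so δ = -4.177°.
cos H₀ = −tan(+11.6°) tan(-4.177°) = 0.0150, H₀ = 1.5558 rad.
Bracket: H₀ sin φ sin δ + cos φ cos δ sin H₀ = 1.5558×0.20108×-0.07284 + 0.97958×0.99734×0.99989 = -0.022787 + 0.976867 = 0.954080.
Q̄ = (S₀/π) × [bracket] = (2464/π) × 0.954080 = 748.3 W/m².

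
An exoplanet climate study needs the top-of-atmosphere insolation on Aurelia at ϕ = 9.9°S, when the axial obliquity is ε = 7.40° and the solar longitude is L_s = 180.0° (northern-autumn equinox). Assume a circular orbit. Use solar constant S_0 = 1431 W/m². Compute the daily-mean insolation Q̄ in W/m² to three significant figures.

Q̄ ≈ 449 W/m²

Solar declination: sin δ = sin ε · sin L_s = sin 7.40° × sin 180.0° = 0.00000, so δ = +0.000°.
cos h₀ = −tan(-9.9°) tan(+0.000°) = 0.0000, h₀ = 1.5708 rad.
Bracket: h₀ sin ϕ sin δ + cos ϕ cos δ sin h₀ = 1.5708×-0.17193×0.00000 + 0.98511×1.00000×1.00000 = -0.000000 + 0.985110 = 0.985110.
Q̄ = (S_0/π) × [bracket] = (1431/π) × 0.985110 = 448.7 W/m².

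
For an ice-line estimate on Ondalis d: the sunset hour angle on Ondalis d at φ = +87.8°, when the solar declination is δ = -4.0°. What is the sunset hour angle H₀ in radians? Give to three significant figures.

H₀ = 0.00 rad

cos H₀ = −tan φ · tan δ = 1.8202 ≥ 1, so the host star never rises (polar night) and H₀ = 0.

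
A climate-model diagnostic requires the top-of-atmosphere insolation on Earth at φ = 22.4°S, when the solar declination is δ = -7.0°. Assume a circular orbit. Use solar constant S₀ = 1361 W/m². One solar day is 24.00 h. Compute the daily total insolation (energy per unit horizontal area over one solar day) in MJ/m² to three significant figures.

cos H₀ = −tan(-22.4°) tan(-7.000°) = -0.0506, H₀ = 1.6214 rad.
Bracket: H₀ sin φ sin δ + cos φ cos δ sin H₀ = 1.6214×-0.38107×-0.12187 + 0.92455×0.99255×0.99872 = 0.075299 + 0.916487 = 0.991786.
Q̄ = (S₀/π) × [bracket] = (1361/π) × 0.991786 = 429.66 W/m².
Daily total = Q̄ × 24.00 h × 3600 s/h = 429.66 × 24.00 × 3600 / 10⁶ = 37.12 MJ/m².

37.1 MJ/m²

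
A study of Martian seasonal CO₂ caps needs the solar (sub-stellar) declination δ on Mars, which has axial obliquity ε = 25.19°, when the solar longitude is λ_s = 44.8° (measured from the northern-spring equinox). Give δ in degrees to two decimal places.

sin δ = sin ε · sin λ_s = sin 25.19° × sin 44.8° = 0.299907.
δ = arcsin(0.299907) = +17.45°.

δ = +17.45°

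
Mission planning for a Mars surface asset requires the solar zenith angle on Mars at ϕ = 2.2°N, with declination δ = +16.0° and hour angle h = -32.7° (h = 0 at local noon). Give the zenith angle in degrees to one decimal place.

θ_z = 35.0°

cos θ_z = sin ϕ sin δ + cos ϕ cos δ cos h = 0.010581 + 0.808316 = 0.818897.
θ_z = arccos(0.818897) = 35.0°.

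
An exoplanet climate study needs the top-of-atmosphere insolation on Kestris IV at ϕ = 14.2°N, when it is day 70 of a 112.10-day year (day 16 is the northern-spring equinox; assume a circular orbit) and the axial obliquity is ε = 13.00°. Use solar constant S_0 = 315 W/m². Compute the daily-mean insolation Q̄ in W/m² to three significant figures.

Q̄ ≈ 98.2 W/m²

Solar longitude: L_s = 360° × (70 − 16)/112.10 = 173.417°.
sin δ = sin 13.00° × sin 173.417° = 0.02579, so δ = +1.478°.
cos h₀ = −tan(+14.2°) tan(+1.478°) = -0.0065, h₀ = 1.5773 rad.
Bracket: h₀ sin ϕ sin δ + cos ϕ cos δ sin h₀ = 1.5773×0.24531×0.02579 + 0.96945×0.99967×0.99998 = 0.009979 + 0.969111 = 0.979090.
Q̄ = (S_0/π) × [bracket] = (315/π) × 0.979090 = 98.17 W/m².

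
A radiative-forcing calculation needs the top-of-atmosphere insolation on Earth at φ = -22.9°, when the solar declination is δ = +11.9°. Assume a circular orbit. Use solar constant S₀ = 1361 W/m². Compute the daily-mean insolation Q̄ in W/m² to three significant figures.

Q̄ ≈ 337 W/m²

cos H₀ = −tan(-22.9°) tan(+11.900°) = 0.0890, H₀ = 1.4817 rad.
Bracket: H₀ sin φ sin δ + cos φ cos δ sin H₀ = 1.4817×-0.38912×0.20620 + 0.92119×0.97851×0.99603 = -0.118886 + 0.897815 = 0.778929.
Q̄ = (S₀/π) × [bracket] = (1361/π) × 0.778929 = 337.4 W/m².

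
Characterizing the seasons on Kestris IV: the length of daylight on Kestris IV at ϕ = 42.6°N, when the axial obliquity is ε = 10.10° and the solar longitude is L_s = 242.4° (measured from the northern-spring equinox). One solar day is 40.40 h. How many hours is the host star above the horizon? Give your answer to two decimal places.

18.33 h

Solar declination: sin δ = sin ε · sin L_s = sin 10.10° × sin 242.4° = -0.15541, so δ = -8.941°.
cos h₀ = −tan ϕ · tan δ = −tan(+42.6°) × tan(-8.941°) = 0.1447, so h₀ = 1.4256 rad = 81.68°.
Daylight = 2h₀/(2π) × 40.40 h = (1.4256/π) × 40.40 = 18.33 h.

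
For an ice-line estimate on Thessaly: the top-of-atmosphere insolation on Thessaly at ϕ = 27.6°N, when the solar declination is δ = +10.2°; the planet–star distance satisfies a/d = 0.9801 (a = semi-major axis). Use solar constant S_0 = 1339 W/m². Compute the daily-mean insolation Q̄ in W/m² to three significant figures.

cos h₀ = −tan(+27.6°) tan(+10.200°) = -0.0941, h₀ = 1.6650 rad.
Bracket: h₀ sin ϕ sin δ + cos ϕ cos δ sin h₀ = 1.6650×0.46330×0.17708 + 0.88620×0.98420×0.99557 = 0.136599 + 0.868334 = 1.004933.
Inverse-square distance factor (a/d)² = 0.9801² = 0.960596.
Q̄ = (S_0/π) × 0.960596 × [bracket] = (1339/π) × 0.960596 × 1.004933 = 411.4 W/m².

Q̄ ≈ 411 W/m²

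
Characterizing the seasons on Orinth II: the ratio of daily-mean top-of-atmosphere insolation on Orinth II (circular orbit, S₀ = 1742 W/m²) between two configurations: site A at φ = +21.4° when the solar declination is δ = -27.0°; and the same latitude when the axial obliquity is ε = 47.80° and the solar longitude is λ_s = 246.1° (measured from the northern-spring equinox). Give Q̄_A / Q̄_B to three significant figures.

Q̄_A / Q̄_B ≈ 1.71

— Configuration A (φ=+21.4°):
cos H₀ = −tan(+21.4°) tan(-27.000°) = 0.1997, H₀ = 1.3698 rad.
Bracket: H₀ sin φ sin δ + cos φ cos δ sin H₀ = 1.3698×0.36488×-0.45399 + 0.93106×0.89101×0.97986 = -0.226910 + 0.812876 = 0.585966.
Q̄ = (S₀/π) × [bracket] = (1742/π) × 0.585966 = 324.92 W/m².
— Configuration B (φ=+21.4°):
Solar declination: sin δ = sin ε · sin λ_s = sin 47.80° × sin 246.1° = -0.67728, so δ = -42.632°.
cos H₀ = −tan(+21.4°) tan(-42.632°) = 0.3608, H₀ = 1.2017 rad.
Bracket: H₀ sin φ sin δ + cos φ cos δ sin H₀ = 1.2017×0.36488×-0.67728 + 0.93106×0.73572×0.93266 = -0.296971 + 0.638872 = 0.341901.
Q̄ = (S₀/π) × [bracket] = (1742/π) × 0.341901 = 189.58 W/m².
Ratio Q̄_A / Q̄_B = 324.92 / 189.58 = 1.714.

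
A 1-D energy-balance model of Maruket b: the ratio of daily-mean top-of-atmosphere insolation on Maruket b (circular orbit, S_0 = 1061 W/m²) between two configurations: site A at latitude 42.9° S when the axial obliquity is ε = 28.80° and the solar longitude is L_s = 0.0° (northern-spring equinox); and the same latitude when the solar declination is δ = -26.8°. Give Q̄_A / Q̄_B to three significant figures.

Q̄_A / Q̄_B ≈ 0.606

— Configuration A (ϕ=-42.9°):
Solar declination: sin δ = sin ε · sin L_s = sin 28.80° × sin 0.0° = 0.00000, so δ = +0.000°.
cos h₀ = −tan(-42.9°) tan(+0.000°) = 0.0000, h₀ = 1.5708 rad.
Bracket: h₀ sin ϕ sin δ + cos ϕ cos δ sin h₀ = 1.5708×-0.68072×0.00000 + 0.73254×1.00000×1.00000 = -0.000000 + 0.732540 = 0.732540.
Q̄ = (S_0/π) × [bracket] = (1061/π) × 0.732540 = 247.40 W/m².
— Configuration B (ϕ=-42.9°):
cos h₀ = −tan(-42.9°) tan(-26.800°) = -0.4694, h₀ = 2.0594 rad.
Bracket: h₀ sin ϕ sin δ + cos ϕ cos δ sin h₀ = 2.0594×-0.68072×-0.45088 + 0.73254×0.89259×0.88298 = 0.632077 + 0.577343 = 1.209420.
Q̄ = (S_0/π) × [bracket] = (1061/π) × 1.209420 = 408.45 W/m².
Ratio Q̄_A / Q̄_B = 247.40 / 408.45 = 0.6057.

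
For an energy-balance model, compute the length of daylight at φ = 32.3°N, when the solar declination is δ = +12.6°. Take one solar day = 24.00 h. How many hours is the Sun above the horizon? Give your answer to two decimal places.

cos H₀ = −tan φ · tan δ = −tan(+32.3°) × tan(+12.600°) = -0.1413, so H₀ = 1.7126 rad = 98.12°.
Daylight = 2H₀/(2π) × 24.00 h = (1.7126/π) × 24.00 = 13.08 h.

13.08 h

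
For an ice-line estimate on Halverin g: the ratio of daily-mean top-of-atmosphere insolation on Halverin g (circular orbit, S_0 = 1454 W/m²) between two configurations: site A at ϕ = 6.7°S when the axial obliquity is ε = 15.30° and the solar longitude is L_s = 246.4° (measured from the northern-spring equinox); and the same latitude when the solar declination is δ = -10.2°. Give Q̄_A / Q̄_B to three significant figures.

— Configuration A (ϕ=-6.7°):
Solar declination: sin δ = sin ε · sin L_s = sin 15.30° × sin 246.4° = -0.24180, so δ = -13.993°.
cos h₀ = −tan(-6.7°) tan(-13.993°) = -0.0293, h₀ = 1.6001 rad.
Bracket: h₀ sin ϕ sin δ + cos ϕ cos δ sin h₀ = 1.6001×-0.11667×-0.24180 + 0.99317×0.97033×0.99957 = 0.045140 + 0.963288 = 1.008428.
Q̄ = (S_0/π) × [bracket] = (1454/π) × 1.008428 = 466.72 W/m².
— Configuration B (ϕ=-6.7°):
cos h₀ = −tan(-6.7°) tan(-10.200°) = -0.0211, h₀ = 1.5919 rad.
Bracket: h₀ sin ϕ sin δ + cos ϕ cos δ sin h₀ = 1.5919×-0.11667×-0.17708 + 0.99317×0.98420×0.99978 = 0.032889 + 0.977263 = 1.010152.
Q̄ = (S_0/π) × [bracket] = (1454/π) × 1.010152 = 467.52 W/m².
Ratio Q̄_A / Q̄_B = 466.72 / 467.52 = 0.9983.

Q̄_A / Q̄_B ≈ 0.998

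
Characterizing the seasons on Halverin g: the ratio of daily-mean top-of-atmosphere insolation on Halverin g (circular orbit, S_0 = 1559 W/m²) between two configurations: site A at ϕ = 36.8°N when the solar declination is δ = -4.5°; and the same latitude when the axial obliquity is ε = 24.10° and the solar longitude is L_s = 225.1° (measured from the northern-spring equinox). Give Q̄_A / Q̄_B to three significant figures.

Q̄_A / Q̄_B ≈ 1.41

— Configuration A (ϕ=+36.8°):
cos h₀ = −tan(+36.8°) tan(-4.500°) = 0.0589, h₀ = 1.5119 rad.
Bracket: h₀ sin ϕ sin δ + cos ϕ cos δ sin h₀ = 1.5119×0.59902×-0.07846 + 0.80073×0.99692×0.99827 = -0.071058 + 0.796883 = 0.725825.
Q̄ = (S_0/π) × [bracket] = (1559/π) × 0.725825 = 360.19 W/m².
— Configuration B (ϕ=+36.8°):
Solar declination: sin δ = sin ε · sin L_s = sin 24.10° × sin 225.1° = -0.28924, so δ = -16.812°.
cos h₀ = −tan(+36.8°) tan(-16.812°) = 0.2260, h₀ = 1.3428 rad.
Bracket: h₀ sin ϕ sin δ + cos ϕ cos δ sin h₀ = 1.3428×0.59902×-0.28924 + 0.80073×0.95726×0.97412 = -0.232654 + 0.746670 = 0.514016.
Q̄ = (S_0/π) × [bracket] = (1559/π) × 0.514016 = 255.08 W/m².
Ratio Q̄_A / Q̄_B = 360.19 / 255.08 = 1.412.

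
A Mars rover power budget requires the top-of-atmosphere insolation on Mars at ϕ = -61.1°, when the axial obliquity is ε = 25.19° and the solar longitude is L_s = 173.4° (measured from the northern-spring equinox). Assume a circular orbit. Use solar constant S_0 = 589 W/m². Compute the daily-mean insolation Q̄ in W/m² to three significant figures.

Q̄ ≈ 78.2 W/m²

Solar declination: sin δ = sin ε · sin L_s = sin 25.19° × sin 173.4° = 0.04892, so δ = +2.804°.
cos h₀ = −tan(-61.1°) tan(+2.804°) = 0.0887, h₀ = 1.4820 rad.
Bracket: h₀ sin ϕ sin δ + cos ϕ cos δ sin h₀ = 1.4820×-0.87546×0.04892 + 0.48328×0.99880×0.99606 = -0.063470 + 0.480798 = 0.417328.
Q̄ = (S_0/π) × [bracket] = (589/π) × 0.417328 = 78.24 W/m².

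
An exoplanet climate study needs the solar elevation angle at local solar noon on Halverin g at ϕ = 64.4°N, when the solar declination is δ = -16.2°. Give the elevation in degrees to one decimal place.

At local noon the hour angle is zero, so the zenith angle equals |ϕ − δ| = |+64.4° − (-16.200°)| = 80.600°.
Elevation = 90° − 80.600° = 9.4°.

9.4°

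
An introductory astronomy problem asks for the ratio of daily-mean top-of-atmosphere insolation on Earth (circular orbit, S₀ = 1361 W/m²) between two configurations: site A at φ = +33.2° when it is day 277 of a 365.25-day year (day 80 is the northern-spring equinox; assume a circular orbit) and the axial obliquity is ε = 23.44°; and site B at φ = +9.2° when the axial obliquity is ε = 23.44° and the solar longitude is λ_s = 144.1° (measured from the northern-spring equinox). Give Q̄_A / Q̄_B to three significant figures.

— Configuration A (φ=+33.2°):
Solar longitude: λ_s = 360° × (277 − 80)/365.25 = 194.168°.
sin δ = sin 23.44° × sin 194.168° = -0.09737, so δ = -5.588°.
cos H₀ = −tan(+33.2°) tan(-5.588°) = 0.0640, H₀ = 1.5067 rad.
Bracket: H₀ sin φ sin δ + cos φ cos δ sin H₀ = 1.5067×0.54756×-0.09737 + 0.83676×0.99525×0.99795 = -0.080331 + 0.831078 = 0.750747.
Q̄ = (S₀/π) × [bracket] = (1361/π) × 0.750747 = 325.24 W/m².
— Configuration B (φ=+9.2°):
Solar declination: sin δ = sin ε · sin λ_s = sin 23.44° × sin 144.1° = 0.23325, so δ = +13.489°.
cos H₀ = −tan(+9.2°) tan(+13.489°) = -0.0389, H₀ = 1.6097 rad.
Bracket: H₀ sin φ sin δ + cos φ cos δ sin H₀ = 1.6097×0.15988×0.23325 + 0.98714×0.97242×0.99925 = 0.060029 + 0.959195 = 1.019224.
Q̄ = (S₀/π) × [bracket] = (1361/π) × 1.019224 = 441.55 W/m².
Ratio Q̄_A / Q̄_B = 325.24 / 441.55 = 0.7366.

Q̄_A / Q̄_B ≈ 0.737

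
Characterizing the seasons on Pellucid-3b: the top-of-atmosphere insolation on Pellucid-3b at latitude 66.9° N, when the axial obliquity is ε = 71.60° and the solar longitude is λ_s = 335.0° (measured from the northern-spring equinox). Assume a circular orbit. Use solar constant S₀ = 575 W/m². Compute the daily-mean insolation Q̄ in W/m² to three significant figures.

Solar declination: sin δ = sin ε · sin λ_s = sin 71.60° × sin 335.0° = -0.40101, so δ = -23.641°.
cos H₀ = −tan(+66.9°) tan(-23.641°) = 1.0263 ≥ 1 ⇒ polar night, H₀ = 0 and Q̄ = 0.

Q̄ ≈ 0.00 W/m²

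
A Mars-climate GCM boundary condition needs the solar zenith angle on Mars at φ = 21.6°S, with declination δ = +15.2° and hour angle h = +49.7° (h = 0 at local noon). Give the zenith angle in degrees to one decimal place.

θ_z = 61.1°

cos θ_z = sin φ sin δ + cos φ cos δ cos h = -0.096518 + 0.580332 = 0.483814.
θ_z = arccos(0.483814) = 61.1°.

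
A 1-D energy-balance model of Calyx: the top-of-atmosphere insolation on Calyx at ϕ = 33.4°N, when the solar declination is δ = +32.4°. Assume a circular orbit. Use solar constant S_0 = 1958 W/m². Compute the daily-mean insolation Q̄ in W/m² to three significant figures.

Q̄ ≈ 767 W/m²

cos h₀ = −tan(+33.4°) tan(+32.400°) = -0.4185, h₀ = 2.0025 rad.
Bracket: h₀ sin ϕ sin δ + cos ϕ cos δ sin h₀ = 2.0025×0.55048×0.53583 + 0.83485×0.84433×0.90824 = 0.590665 + 0.640208 = 1.230873.
Q̄ = (S_0/π) × [bracket] = (1958/π) × 1.230873 = 767.1 W/m².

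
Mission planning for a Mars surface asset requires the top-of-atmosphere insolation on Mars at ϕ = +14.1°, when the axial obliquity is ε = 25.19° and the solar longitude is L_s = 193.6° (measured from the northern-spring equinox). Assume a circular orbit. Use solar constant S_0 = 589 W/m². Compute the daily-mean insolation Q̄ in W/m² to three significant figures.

Solar declination: sin δ = sin ε · sin L_s = sin 25.19° × sin 193.6° = -0.10008, so δ = -5.744°.
cos h₀ = −tan(+14.1°) tan(-5.744°) = 0.0253, h₀ = 1.5455 rad.
Bracket: h₀ sin ϕ sin δ + cos ϕ cos δ sin h₀ = 1.5455×0.24362×-0.10008 + 0.96987×0.99498×0.99968 = -0.037682 + 0.964692 = 0.927010.
Q̄ = (S_0/π) × [bracket] = (589/π) × 0.927010 = 173.8 W/m².

Q̄ ≈ 174 W/m²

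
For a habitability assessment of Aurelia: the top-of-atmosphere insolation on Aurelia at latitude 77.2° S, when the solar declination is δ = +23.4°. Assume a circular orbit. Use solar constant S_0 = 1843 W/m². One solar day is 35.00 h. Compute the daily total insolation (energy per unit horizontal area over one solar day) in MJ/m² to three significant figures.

0.00 MJ/m²

cos h₀ = −tan(-77.2°) tan(+23.400°) = 1.9047 ≥ 1 ⇒ polar night, h₀ = 0 and Q̄ = 0.
Daily total = Q̄ × 35.00 h × 3600 s/h = 0.00 MJ/m².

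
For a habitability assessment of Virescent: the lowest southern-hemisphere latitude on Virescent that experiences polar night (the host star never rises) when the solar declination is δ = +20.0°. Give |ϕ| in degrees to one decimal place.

Polar night requires cos h₀ = −tan ϕ tan δ ≥ 1, i.e. tan ϕ tan δ ≤ −1.
The boundary is |tan ϕ| · |tan δ| = 1, so |ϕ| = 90° − |δ| = 90° − 20.0° = 70.0° in the southern hemisphere.

|ϕ| = 70.0°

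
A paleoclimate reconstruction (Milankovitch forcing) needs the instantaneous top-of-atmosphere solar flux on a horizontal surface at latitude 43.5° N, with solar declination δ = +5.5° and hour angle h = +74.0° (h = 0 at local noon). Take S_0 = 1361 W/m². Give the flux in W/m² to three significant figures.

361 W/m²

cos θ_z = sin ϕ sin δ + cos ϕ cos δ cos h = 0.065976 + 0.199020 = 0.264996.
Flux = S_0 · cos θ_z = 1361 × 0.264996 = 360.7 W/m².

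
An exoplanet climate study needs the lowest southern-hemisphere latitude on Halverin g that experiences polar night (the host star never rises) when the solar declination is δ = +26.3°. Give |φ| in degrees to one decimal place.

|φ| = 63.7°

Polar night requires cos H₀ = −tan φ tan δ ≥ 1, i.e. tan φ tan δ ≤ −1.
The boundary is |tan φ| · |tan δ| = 1, so |φ| = 90° − |δ| = 90° − 26.3° = 63.7° in the southern hemisphere.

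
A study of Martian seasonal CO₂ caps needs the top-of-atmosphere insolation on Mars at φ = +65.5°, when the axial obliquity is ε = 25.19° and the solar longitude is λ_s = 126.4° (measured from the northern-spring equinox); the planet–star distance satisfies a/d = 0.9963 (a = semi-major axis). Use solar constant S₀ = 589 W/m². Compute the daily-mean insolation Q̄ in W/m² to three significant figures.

Q̄ ≈ 188 W/m²

Solar declination: sin δ = sin ε · sin λ_s = sin 25.19° × sin 126.4° = 0.34258, so δ = +20.034°.
cos H₀ = −tan(+65.5°) tan(+20.034°) = -0.8001, H₀ = 2.4983 rad.
Bracket: H₀ sin φ sin δ + cos φ cos δ sin H₀ = 2.4983×0.90996×0.34258 + 0.41469×0.93949×0.59981 = 0.778805 + 0.233684 = 1.012489.
Inverse-square distance factor (a/d)² = 0.9963² = 0.992614.
Q̄ = (S₀/π) × 0.992614 × [bracket] = (589/π) × 0.992614 × 1.012489 = 188.4 W/m².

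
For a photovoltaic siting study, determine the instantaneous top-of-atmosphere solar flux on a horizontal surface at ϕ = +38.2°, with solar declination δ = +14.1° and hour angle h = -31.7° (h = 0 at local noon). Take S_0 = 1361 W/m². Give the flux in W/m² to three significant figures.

cos θ_z = sin ϕ sin δ + cos ϕ cos δ cos h = 0.150654 + 0.648472 = 0.799126.
Flux = S_0 · cos θ_z = 1361 × 0.799126 = 1088 W/m².

1.09e+03 W/m²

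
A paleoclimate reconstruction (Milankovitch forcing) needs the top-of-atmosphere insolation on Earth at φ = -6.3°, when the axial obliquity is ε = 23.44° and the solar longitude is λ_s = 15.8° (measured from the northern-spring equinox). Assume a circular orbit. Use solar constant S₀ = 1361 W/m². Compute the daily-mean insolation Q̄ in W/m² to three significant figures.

Q̄ ≈ 420 W/m²

Solar declination: sin δ = sin ε · sin λ_s = sin 23.44° × sin 15.8° = 0.10831, so δ = +6.218°.
cos H₀ = −tan(-6.3°) tan(+6.218°) = 0.0120, H₀ = 1.5588 rad.
Bracket: H₀ sin φ sin δ + cos φ cos δ sin H₀ = 1.5588×-0.10973×0.10831 + 0.99396×0.99412×0.99993 = -0.018526 + 0.988046 = 0.969520.
Q̄ = (S₀/π) × [bracket] = (1361/π) × 0.969520 = 420.0 W/m².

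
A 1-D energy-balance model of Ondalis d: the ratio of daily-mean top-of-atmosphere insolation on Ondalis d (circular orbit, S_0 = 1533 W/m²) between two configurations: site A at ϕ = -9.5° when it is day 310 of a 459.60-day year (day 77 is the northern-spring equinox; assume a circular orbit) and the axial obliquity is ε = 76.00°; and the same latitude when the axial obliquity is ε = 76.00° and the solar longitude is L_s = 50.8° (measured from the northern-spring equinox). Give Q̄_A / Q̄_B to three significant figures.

— Configuration A (ϕ=-9.5°):
Solar longitude: L_s = 360° × (310 − 77)/459.60 = 182.507°.
sin δ = sin 76.00° × sin 182.507° = -0.04243, so δ = -2.432°.
cos h₀ = −tan(-9.5°) tan(-2.432°) = -0.0071, h₀ = 1.5779 rad.
Bracket: h₀ sin ϕ sin δ + cos ϕ cos δ sin h₀ = 1.5779×-0.16505×-0.04243 + 0.98629×0.99910×0.99997 = 0.011050 + 0.985373 = 0.996423.
Q̄ = (S_0/π) × [bracket] = (1533/π) × 0.996423 = 486.22 W/m².
— Configuration B (ϕ=-9.5°):
Solar declination: sin δ = sin ε · sin L_s = sin 76.00° × sin 50.8° = 0.75193, so δ = +48.757°.
cos h₀ = −tan(-9.5°) tan(+48.757°) = 0.1909, h₀ = 1.3788 rad.
Bracket: h₀ sin ϕ sin δ + cos ϕ cos δ sin h₀ = 1.3788×-0.16505×0.75193 + 0.98629×0.65925×0.98162 = -0.171117 + 0.638261 = 0.467144.
Q̄ = (S_0/π) × [bracket] = (1533/π) × 0.467144 = 227.95 W/m².
Ratio Q̄_A / Q̄_B = 486.22 / 227.95 = 2.133.

Q̄_A / Q̄_B ≈ 2.13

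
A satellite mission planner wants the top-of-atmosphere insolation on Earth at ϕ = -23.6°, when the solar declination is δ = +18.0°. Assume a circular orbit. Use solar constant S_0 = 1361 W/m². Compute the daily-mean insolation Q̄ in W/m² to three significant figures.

Q̄ ≈ 297 W/m²

cos h₀ = −tan(-23.6°) tan(+18.000°) = 0.1420, h₀ = 1.4284 rad.
Bracket: h₀ sin ϕ sin δ + cos ϕ cos δ sin h₀ = 1.4284×-0.40035×0.30902 + 0.91636×0.95106×0.98987 = -0.176716 + 0.862685 = 0.685969.
Q̄ = (S_0/π) × [bracket] = (1361/π) × 0.685969 = 297.2 W/m².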